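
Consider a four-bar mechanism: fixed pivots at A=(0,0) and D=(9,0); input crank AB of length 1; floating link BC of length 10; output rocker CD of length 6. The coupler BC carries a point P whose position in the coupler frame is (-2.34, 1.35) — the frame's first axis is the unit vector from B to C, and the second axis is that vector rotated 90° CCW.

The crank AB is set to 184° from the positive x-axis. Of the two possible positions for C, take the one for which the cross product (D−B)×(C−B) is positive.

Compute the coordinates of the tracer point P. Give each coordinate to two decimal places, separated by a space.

-3.69 -0.32

A=(0,0), D=(9.00,0)
B = A + 1.00·(cos184°, sin184°) = (-0.9976, -0.0698)
|BD| = 9.9978
circle(B,10.00) ∩ circle(D,6.00): a=8.1996, h=5.7242
  candidates: C₊=(7.1619,5.7115) cross=57.229; C₋=(7.2418,-5.7366) cross=-57.229
  mode + wants cross > 0 → take C=(7.1619,5.7115) (cross=57.229)
ex = (C−B)/|BC| = (0.8159,0.5781); ey = (-0.5781,0.8159)
P = B + -2.34·ex + 1.35·ey = (-3.6874,-0.3210)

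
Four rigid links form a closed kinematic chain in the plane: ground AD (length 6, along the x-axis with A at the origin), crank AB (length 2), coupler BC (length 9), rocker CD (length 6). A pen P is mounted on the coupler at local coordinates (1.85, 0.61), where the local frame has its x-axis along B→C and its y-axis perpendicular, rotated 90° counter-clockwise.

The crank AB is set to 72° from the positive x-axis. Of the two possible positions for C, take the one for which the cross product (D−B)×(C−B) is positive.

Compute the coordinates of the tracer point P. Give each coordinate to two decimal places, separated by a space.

2.12 3.15

A=(0,0), D=(6.00,0)
B = A + 2.00·(cos72°, sin72°) = (0.6180, 1.9021)
|BD| = 5.7082
circle(B,9.00) ∩ circle(D,6.00): a=6.7958, h=5.9006
  candidates: C₊=(8.9917,5.2010) cross=33.682; C₋=(5.0592,-5.9258) cross=-33.682
  mode + wants cross > 0 → take C=(8.9917,5.2010) (cross=33.682)
ex = (C−B)/|BC| = (0.9304,0.3665); ey = (-0.3665,0.9304)
P = B + 1.85·ex + 0.61·ey = (2.1157,3.1478)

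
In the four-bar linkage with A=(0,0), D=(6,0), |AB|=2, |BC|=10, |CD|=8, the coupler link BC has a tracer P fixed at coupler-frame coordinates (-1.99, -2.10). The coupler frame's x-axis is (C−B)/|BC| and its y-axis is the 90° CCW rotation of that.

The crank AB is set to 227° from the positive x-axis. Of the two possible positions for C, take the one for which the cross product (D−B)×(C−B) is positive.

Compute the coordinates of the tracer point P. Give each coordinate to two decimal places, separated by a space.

A=(0,0), D=(6.00,0)
B = A + 2.00·(cos227°, sin227°) = (-1.3640, -1.4627)
|BD| = 7.5079
circle(B,10.00) ∩ circle(D,8.00): a=6.1514, h=7.8842
  candidates: C₊=(3.1335,7.4688) cross=59.193; C₋=(6.2056,-7.9974) cross=-59.193
  mode + wants cross > 0 → take C=(3.1335,7.4688) (cross=59.193)
ex = (C−B)/|BC| = (0.4498,0.8932); ey = (-0.8932,0.4498)
P = B + -1.99·ex + -2.10·ey = (-0.3834,-4.1846)

-0.38 -4.18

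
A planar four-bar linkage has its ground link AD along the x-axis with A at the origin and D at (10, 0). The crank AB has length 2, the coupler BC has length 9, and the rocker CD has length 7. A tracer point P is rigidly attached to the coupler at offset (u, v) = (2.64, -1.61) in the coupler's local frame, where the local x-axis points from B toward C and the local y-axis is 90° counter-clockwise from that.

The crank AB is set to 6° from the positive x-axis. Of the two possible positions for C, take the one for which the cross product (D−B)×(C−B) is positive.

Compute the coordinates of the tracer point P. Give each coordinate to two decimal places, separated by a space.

4.97 1.02

A=(0,0), D=(10.00,0)
B = A + 2.00·(cos6°, sin6°) = (1.9890, 0.2091)
|BD| = 8.0137
circle(B,9.00) ∩ circle(D,7.00): a=6.0034, h=6.7051
  candidates: C₊=(8.1653,6.7553) cross=53.733; C₋=(7.8155,-6.6504) cross=-53.733
  mode + wants cross > 0 → take C=(8.1653,6.7553) (cross=53.733)
ex = (C−B)/|BC| = (0.6863,0.7274); ey = (-0.7274,0.6863)
P = B + 2.64·ex + -1.61·ey = (4.9718,1.0244)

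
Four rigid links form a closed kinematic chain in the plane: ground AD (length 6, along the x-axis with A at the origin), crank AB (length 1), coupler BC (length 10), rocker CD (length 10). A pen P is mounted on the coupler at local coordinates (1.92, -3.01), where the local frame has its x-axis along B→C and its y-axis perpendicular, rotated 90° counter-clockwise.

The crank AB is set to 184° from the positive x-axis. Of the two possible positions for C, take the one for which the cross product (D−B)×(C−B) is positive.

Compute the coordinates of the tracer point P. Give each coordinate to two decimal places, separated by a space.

A=(0,0), D=(6.00,0)
B = A + 1.00·(cos184°, sin184°) = (-0.9976, -0.0698)
|BD| = 6.9979
circle(B,10.00) ∩ circle(D,10.00): a=3.4990, h=9.3679
  candidates: C₊=(2.4078,9.3325) cross=65.556; C₋=(2.5946,-9.4023) cross=-65.556
  mode + wants cross > 0 → take C=(2.4078,9.3325) (cross=65.556)
ex = (C−B)/|BC| = (0.3405,0.9402); ey = (-0.9402,0.3405)
P = B + 1.92·ex + -3.01·ey = (2.4864,0.7105)

2.49 0.71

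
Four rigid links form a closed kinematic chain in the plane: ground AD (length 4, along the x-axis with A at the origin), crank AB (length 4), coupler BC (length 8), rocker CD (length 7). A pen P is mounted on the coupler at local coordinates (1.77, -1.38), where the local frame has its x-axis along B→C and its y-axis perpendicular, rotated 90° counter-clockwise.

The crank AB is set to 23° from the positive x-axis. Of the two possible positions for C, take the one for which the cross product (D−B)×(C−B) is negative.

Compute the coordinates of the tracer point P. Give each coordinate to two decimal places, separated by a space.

A=(0,0), D=(4.00,0)
B = A + 4.00·(cos23°, sin23°) = (3.6820, 1.5629)
|BD| = 1.5949
circle(B,8.00) ∩ circle(D,7.00): a=5.4998, h=5.8096
  candidates: C₊=(10.4715,-2.6682) cross=9.266; C₋=(-0.9145,-4.9848) cross=-9.266
  mode - wants cross < 0 → take C=(-0.9145,-4.9848) (cross=-9.266)
ex = (C−B)/|BC| = (-0.5746,-0.8185); ey = (0.8185,-0.5746)
P = B + 1.77·ex + -1.38·ey = (1.5356,0.9071)

1.54 0.91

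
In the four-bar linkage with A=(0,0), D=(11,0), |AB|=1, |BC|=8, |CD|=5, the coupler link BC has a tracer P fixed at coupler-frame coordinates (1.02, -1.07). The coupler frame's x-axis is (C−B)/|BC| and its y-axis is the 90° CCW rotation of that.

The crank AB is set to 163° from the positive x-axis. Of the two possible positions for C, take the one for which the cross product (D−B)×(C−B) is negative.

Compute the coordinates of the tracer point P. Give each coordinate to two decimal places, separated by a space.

-0.35 -1.06

A=(0,0), D=(11.00,0)
B = A + 1.00·(cos163°, sin163°) = (-0.9563, 0.2924)
|BD| = 11.9599
circle(B,8.00) ∩ circle(D,5.00): a=7.6104, h=2.4662
  candidates: C₊=(6.7121,2.5718) cross=29.495; C₋=(6.5915,-2.3591) cross=-29.495
  mode - wants cross < 0 → take C=(6.5915,-2.3591) (cross=-29.495)
ex = (C−B)/|BC| = (0.9435,-0.3314); ey = (0.3314,0.9435)
P = B + 1.02·ex + -1.07·ey = (-0.3486,-1.0552)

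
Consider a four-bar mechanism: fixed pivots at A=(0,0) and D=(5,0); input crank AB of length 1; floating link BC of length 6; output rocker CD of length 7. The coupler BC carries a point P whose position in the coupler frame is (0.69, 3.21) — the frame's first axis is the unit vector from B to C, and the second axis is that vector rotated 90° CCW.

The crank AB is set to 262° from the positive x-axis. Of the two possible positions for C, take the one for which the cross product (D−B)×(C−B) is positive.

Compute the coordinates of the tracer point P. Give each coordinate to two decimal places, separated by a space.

-3.32 -0.17

A=(0,0), D=(5.00,0)
B = A + 1.00·(cos262°, sin262°) = (-0.1392, -0.9903)
|BD| = 5.2337
circle(B,6.00) ∩ circle(D,7.00): a=1.3749, h=5.8403
  candidates: C₊=(0.1058,5.0047) cross=30.567; C₋=(2.3159,-6.4650) cross=-30.567
  mode + wants cross > 0 → take C=(0.1058,5.0047) (cross=30.567)
ex = (C−B)/|BC| = (0.0408,0.9992); ey = (-0.9992,0.0408)
P = B + 0.69·ex + 3.21·ey = (-3.3183,-0.1698)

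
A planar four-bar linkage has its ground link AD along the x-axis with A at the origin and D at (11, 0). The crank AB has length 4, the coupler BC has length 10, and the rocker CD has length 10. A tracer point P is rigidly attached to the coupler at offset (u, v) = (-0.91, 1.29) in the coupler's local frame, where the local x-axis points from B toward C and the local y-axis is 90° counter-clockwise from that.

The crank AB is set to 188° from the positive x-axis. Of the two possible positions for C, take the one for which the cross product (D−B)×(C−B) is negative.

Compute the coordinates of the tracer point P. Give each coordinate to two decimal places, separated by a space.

-3.85 1.02

A=(0,0), D=(11.00,0)
B = A + 4.00·(cos188°, sin188°) = (-3.9611, -0.5567)
|BD| = 14.9714
circle(B,10.00) ∩ circle(D,10.00): a=7.4857, h=6.6305
  candidates: C₊=(3.2729,6.3476) cross=99.269; C₋=(3.7660,-6.9043) cross=-99.269
  mode - wants cross < 0 → take C=(3.7660,-6.9043) (cross=-99.269)
ex = (C−B)/|BC| = (0.7727,-0.6348); ey = (0.6348,0.7727)
P = B + -0.91·ex + 1.29·ey = (-3.8454,1.0177)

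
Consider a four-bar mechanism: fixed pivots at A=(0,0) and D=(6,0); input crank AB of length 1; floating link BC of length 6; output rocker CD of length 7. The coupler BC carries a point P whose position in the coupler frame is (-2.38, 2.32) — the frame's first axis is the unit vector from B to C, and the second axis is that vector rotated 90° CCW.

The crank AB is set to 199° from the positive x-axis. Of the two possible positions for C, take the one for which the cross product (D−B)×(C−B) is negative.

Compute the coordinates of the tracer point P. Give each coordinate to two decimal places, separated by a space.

-0.00 2.86

A=(0,0), D=(6.00,0)
B = A + 1.00·(cos199°, sin199°) = (-0.9455, -0.3256)
|BD| = 6.9531
circle(B,6.00) ∩ circle(D,7.00): a=2.5417, h=5.4350
  candidates: C₊=(1.3390,5.2225) cross=37.791; C₋=(1.8479,-5.6356) cross=-37.791
  mode - wants cross < 0 → take C=(1.8479,-5.6356) (cross=-37.791)
ex = (C−B)/|BC| = (0.4656,-0.8850); ey = (0.8850,0.4656)
P = B + -2.38·ex + 2.32·ey = (-0.0004,2.8609)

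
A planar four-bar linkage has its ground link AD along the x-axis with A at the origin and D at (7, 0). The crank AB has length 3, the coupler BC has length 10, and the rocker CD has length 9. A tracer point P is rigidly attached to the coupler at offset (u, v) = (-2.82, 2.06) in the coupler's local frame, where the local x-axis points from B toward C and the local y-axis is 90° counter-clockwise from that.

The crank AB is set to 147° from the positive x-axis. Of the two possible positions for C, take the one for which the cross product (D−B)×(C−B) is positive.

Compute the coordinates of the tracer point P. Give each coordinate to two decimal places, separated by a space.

-5.97 1.11

A=(0,0), D=(7.00,0)
B = A + 3.00·(cos147°, sin147°) = (-2.5160, 1.6339)
|BD| = 9.6553
circle(B,10.00) ∩ circle(D,9.00): a=5.8116, h=8.1379
  candidates: C₊=(4.5889,8.6710) cross=78.574; C₋=(1.8346,-7.3701) cross=-78.574
  mode + wants cross > 0 → take C=(4.5889,8.6710) (cross=78.574)
ex = (C−B)/|BC| = (0.7105,0.7037); ey = (-0.7037,0.7105)
P = B + -2.82·ex + 2.06·ey = (-5.9692,1.1131)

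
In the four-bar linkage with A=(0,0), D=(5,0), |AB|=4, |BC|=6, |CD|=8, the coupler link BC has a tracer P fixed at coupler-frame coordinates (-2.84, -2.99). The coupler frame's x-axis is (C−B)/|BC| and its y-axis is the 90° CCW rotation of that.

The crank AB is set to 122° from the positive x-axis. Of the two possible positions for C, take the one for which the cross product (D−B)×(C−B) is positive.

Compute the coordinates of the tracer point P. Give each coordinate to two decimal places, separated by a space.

-2.13 -0.73

A=(0,0), D=(5.00,0)
B = A + 4.00·(cos122°, sin122°) = (-2.1197, 3.3922)
|BD| = 7.8865
circle(B,6.00) ∩ circle(D,8.00): a=2.1681, h=5.5946
  candidates: C₊=(2.2440,7.5103) cross=44.122; C₋=(-2.5688,-2.5910) cross=-44.122
  mode + wants cross > 0 → take C=(2.2440,7.5103) (cross=44.122)
ex = (C−B)/|BC| = (0.7273,0.6863); ey = (-0.6863,0.7273)
P = B + -2.84·ex + -2.99·ey = (-2.1330,-0.7316)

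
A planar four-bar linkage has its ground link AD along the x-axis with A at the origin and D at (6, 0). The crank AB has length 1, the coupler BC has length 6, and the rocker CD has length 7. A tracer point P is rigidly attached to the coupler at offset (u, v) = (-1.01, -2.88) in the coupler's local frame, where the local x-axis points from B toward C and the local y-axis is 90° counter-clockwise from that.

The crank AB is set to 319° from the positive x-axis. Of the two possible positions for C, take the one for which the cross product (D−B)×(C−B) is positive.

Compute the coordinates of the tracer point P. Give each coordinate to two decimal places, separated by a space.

A=(0,0), D=(6.00,0)
B = A + 1.00·(cos319°, sin319°) = (0.7547, -0.6561)
|BD| = 5.2862
circle(B,6.00) ∩ circle(D,7.00): a=1.4135, h=5.8311
  candidates: C₊=(1.4335,5.3054) cross=30.824; C₋=(2.8809,-6.2667) cross=-30.824
  mode + wants cross > 0 → take C=(1.4335,5.3054) (cross=30.824)
ex = (C−B)/|BC| = (0.1131,0.9936); ey = (-0.9936,0.1131)
P = B + -1.01·ex + -2.88·ey = (3.5019,-1.9854)

3.50 -1.99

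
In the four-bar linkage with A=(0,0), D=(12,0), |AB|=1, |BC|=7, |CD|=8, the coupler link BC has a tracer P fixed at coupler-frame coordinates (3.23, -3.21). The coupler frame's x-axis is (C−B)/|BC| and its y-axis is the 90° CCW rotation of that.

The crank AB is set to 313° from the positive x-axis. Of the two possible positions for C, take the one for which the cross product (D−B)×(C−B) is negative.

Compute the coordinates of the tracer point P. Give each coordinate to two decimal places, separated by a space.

A=(0,0), D=(12.00,0)
B = A + 1.00·(cos313°, sin313°) = (0.6820, -0.7314)
|BD| = 11.3416
circle(B,7.00) ∩ circle(D,8.00): a=5.0095, h=4.8892
  candidates: C₊=(5.3658,4.4707) cross=55.452; C₋=(5.9964,-5.2874) cross=-55.452
  mode - wants cross < 0 → take C=(5.9964,-5.2874) (cross=-55.452)
ex = (C−B)/|BC| = (0.7592,-0.6509); ey = (0.6509,0.7592)
P = B + 3.23·ex + -3.21·ey = (1.0449,-5.2707)

1.04 -5.27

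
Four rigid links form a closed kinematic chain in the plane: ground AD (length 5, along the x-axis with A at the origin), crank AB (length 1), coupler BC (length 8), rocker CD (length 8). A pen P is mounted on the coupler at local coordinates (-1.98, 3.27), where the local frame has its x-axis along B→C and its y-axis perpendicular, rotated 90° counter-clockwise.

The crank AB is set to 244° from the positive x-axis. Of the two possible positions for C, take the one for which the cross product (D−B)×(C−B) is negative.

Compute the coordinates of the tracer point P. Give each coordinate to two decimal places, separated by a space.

A=(0,0), D=(5.00,0)
B = A + 1.00·(cos244°, sin244°) = (-0.4384, -0.8988)
|BD| = 5.5121
circle(B,8.00) ∩ circle(D,8.00): a=2.7561, h=7.5103
  candidates: C₊=(1.0562,6.9604) cross=41.398; C₋=(3.5054,-7.8591) cross=-41.398
  mode - wants cross < 0 → take C=(3.5054,-7.8591) (cross=-41.398)
ex = (C−B)/|BC| = (0.4930,-0.8700); ey = (0.8700,0.4930)
P = B + -1.98·ex + 3.27·ey = (1.4306,2.4359)

1.43 2.44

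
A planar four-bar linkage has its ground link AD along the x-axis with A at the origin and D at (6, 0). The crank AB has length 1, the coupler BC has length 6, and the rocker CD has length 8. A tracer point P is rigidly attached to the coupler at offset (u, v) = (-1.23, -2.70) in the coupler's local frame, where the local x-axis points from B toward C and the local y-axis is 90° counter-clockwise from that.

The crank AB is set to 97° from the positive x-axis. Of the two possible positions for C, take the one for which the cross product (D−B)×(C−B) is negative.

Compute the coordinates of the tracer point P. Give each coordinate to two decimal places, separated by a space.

-2.80 2.28

A=(0,0), D=(6.00,0)
B = A + 1.00·(cos97°, sin97°) = (-0.1219, 0.9925)
|BD| = 6.2018
circle(B,6.00) ∩ circle(D,8.00): a=0.8435, h=5.9404
  candidates: C₊=(1.6615,6.7214) cross=36.841; C₋=(-0.2400,-5.0063) cross=-36.841
  mode - wants cross < 0 → take C=(-0.2400,-5.0063) (cross=-36.841)
ex = (C−B)/|BC| = (-0.0197,-0.9998); ey = (0.9998,-0.0197)
P = B + -1.23·ex + -2.70·ey = (-2.7971,2.2754)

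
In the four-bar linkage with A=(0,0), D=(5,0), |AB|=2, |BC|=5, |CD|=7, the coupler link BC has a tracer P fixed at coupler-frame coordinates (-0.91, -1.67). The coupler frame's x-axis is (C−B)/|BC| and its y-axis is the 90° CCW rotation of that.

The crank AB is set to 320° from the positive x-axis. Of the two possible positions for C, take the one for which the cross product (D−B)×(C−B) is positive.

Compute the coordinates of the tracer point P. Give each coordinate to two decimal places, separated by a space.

3.42 -1.02

A=(0,0), D=(5.00,0)
B = A + 2.00·(cos320°, sin320°) = (1.5321, -1.2856)
|BD| = 3.6985
circle(B,5.00) ∩ circle(D,7.00): a=-1.3953, h=4.8014
  candidates: C₊=(-1.4451,2.7314) cross=17.758; C₋=(1.8927,-6.2726) cross=-17.758
  mode + wants cross > 0 → take C=(-1.4451,2.7314) (cross=17.758)
ex = (C−B)/|BC| = (-0.5954,0.8034); ey = (-0.8034,-0.5954)
P = B + -0.91·ex + -1.67·ey = (3.4156,-1.0223)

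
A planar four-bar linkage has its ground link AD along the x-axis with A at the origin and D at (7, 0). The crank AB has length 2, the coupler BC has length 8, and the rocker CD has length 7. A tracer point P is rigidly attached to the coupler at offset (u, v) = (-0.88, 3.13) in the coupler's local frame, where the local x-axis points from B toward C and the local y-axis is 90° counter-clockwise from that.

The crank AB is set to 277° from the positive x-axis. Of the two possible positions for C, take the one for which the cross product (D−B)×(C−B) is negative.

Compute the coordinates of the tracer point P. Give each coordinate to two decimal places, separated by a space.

A=(0,0), D=(7.00,0)
B = A + 2.00·(cos277°, sin277°) = (0.2437, -1.9851)
|BD| = 7.0419
circle(B,8.00) ∩ circle(D,7.00): a=4.5860, h=6.5551
  candidates: C₊=(2.7959,5.5969) cross=46.160; C₋=(6.4916,-6.9815) cross=-46.160
  mode - wants cross < 0 → take C=(6.4916,-6.9815) (cross=-46.160)
ex = (C−B)/|BC| = (0.7810,-0.6246); ey = (0.6246,0.7810)
P = B + -0.88·ex + 3.13·ey = (1.5113,1.0090)

1.51 1.01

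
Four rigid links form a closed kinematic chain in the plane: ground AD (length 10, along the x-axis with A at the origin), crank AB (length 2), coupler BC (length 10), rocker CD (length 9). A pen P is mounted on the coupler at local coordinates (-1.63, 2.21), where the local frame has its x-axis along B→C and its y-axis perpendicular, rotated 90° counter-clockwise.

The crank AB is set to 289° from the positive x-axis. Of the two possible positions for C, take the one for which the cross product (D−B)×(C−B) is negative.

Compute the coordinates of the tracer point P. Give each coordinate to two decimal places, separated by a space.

A=(0,0), D=(10.00,0)
B = A + 2.00·(cos289°, sin289°) = (0.6511, -1.8910)
|BD| = 9.5382
circle(B,10.00) ∩ circle(D,9.00): a=5.7651, h=8.1709
  candidates: C₊=(4.6818,7.2607) cross=77.936; C₋=(7.9218,-8.7568) cross=-77.936
  mode - wants cross < 0 → take C=(7.9218,-8.7568) (cross=-77.936)
ex = (C−B)/|BC| = (0.7271,-0.6866); ey = (0.6866,0.7271)
P = B + -1.63·ex + 2.21·ey = (0.9834,0.8349)

0.98 0.83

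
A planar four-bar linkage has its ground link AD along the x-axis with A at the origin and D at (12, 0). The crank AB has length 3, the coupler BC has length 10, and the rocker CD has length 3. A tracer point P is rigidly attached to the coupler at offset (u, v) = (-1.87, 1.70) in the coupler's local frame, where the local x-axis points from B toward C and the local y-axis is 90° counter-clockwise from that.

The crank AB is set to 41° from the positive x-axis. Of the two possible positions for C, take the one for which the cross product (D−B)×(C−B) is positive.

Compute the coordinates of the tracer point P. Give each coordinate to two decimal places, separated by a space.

0.23 3.47

A=(0,0), D=(12.00,0)
B = A + 3.00·(cos41°, sin41°) = (2.2641, 1.9682)
|BD| = 9.9328
circle(B,10.00) ∩ circle(D,3.00): a=9.5472, h=2.9751
  candidates: C₊=(12.2115,2.9925) cross=29.551; C₋=(11.0325,-2.8397) cross=-29.551
  mode + wants cross > 0 → take C=(12.2115,2.9925) (cross=29.551)
ex = (C−B)/|BC| = (0.9947,0.1024); ey = (-0.1024,0.9947)
P = B + -1.87·ex + 1.70·ey = (0.2298,3.4677)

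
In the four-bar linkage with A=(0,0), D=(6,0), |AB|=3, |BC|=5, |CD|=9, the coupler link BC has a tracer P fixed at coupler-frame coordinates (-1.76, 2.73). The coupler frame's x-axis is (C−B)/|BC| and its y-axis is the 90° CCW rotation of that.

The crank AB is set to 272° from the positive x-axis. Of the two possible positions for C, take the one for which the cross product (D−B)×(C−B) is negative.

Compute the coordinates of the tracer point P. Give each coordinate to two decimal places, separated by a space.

A=(0,0), D=(6.00,0)
B = A + 3.00·(cos272°, sin272°) = (0.1047, -2.9982)
|BD| = 6.6139
circle(B,5.00) ∩ circle(D,9.00): a=-0.9266, h=4.9134
  candidates: C₊=(-2.9485,0.9614) cross=32.497; C₋=(1.5061,-7.7978) cross=-32.497
  mode - wants cross < 0 → take C=(1.5061,-7.7978) (cross=-32.497)
ex = (C−B)/|BC| = (0.2803,-0.9599); ey = (0.9599,0.2803)
P = B + -1.76·ex + 2.73·ey = (2.2320,-0.5435)

2.23 -0.54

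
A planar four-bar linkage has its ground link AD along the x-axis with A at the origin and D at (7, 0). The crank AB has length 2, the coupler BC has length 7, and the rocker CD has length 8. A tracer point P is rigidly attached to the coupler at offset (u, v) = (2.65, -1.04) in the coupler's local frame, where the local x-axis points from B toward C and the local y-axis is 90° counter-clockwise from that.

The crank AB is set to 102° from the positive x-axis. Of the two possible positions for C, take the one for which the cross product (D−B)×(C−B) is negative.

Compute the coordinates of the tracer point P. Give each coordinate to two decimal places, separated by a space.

A=(0,0), D=(7.00,0)
B = A + 2.00·(cos102°, sin102°) = (-0.4158, 1.9563)
|BD| = 7.6695
circle(B,7.00) ∩ circle(D,8.00): a=2.8569, h=6.3905
  candidates: C₊=(3.9766,7.4067) cross=49.012; C₋=(0.7165,-4.9515) cross=-49.012
  mode - wants cross < 0 → take C=(0.7165,-4.9515) (cross=-49.012)
ex = (C−B)/|BC| = (0.1618,-0.9868); ey = (0.9868,0.1618)
P = B + 2.65·ex + -1.04·ey = (-1.0135,-0.8270)

-1.01 -0.83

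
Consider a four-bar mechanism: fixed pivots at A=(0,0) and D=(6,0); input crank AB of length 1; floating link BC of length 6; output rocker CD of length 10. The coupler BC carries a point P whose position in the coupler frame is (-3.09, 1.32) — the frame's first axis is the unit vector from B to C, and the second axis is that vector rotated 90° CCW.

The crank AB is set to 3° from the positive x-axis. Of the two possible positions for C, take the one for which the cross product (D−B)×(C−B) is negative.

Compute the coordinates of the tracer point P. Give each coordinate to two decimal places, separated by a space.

4.02 1.51

A=(0,0), D=(6.00,0)
B = A + 1.00·(cos3°, sin3°) = (0.9986, 0.0523)
|BD| = 5.0016
circle(B,6.00) ∩ circle(D,10.00): a=-3.8971, h=4.5621
  candidates: C₊=(-2.8505,4.6550) cross=22.818; C₋=(-2.9460,-4.4687) cross=-22.818
  mode - wants cross < 0 → take C=(-2.9460,-4.4687) (cross=-22.818)
ex = (C−B)/|BC| = (-0.6574,-0.7535); ey = (0.7535,-0.6574)
P = B + -3.09·ex + 1.32·ey = (4.0247,1.5129)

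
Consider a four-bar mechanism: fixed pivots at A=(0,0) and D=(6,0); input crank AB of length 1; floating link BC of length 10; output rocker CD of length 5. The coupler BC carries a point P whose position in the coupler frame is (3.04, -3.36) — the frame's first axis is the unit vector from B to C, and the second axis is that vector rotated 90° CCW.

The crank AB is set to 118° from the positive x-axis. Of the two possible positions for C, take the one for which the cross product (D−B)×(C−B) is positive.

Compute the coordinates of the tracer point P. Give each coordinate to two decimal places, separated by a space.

A=(0,0), D=(6.00,0)
B = A + 1.00·(cos118°, sin118°) = (-0.4695, 0.8829)
|BD| = 6.5294
circle(B,10.00) ∩ circle(D,5.00): a=9.0079, h=4.3425
  candidates: C₊=(9.0429,3.9674) cross=28.354; C₋=(7.8685,-4.6377) cross=-28.354
  mode + wants cross > 0 → take C=(9.0429,3.9674) (cross=28.354)
ex = (C−B)/|BC| = (0.9512,0.3084); ey = (-0.3084,0.9512)
P = B + 3.04·ex + -3.36·ey = (3.4587,-1.3755)

3.46 -1.38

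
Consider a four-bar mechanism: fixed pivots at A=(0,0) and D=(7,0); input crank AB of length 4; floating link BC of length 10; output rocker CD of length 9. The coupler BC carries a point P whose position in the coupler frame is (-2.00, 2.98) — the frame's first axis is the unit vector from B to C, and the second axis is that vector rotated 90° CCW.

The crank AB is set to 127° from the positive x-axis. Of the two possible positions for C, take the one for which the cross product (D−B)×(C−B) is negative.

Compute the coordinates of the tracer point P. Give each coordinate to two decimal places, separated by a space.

A=(0,0), D=(7.00,0)
B = A + 4.00·(cos127°, sin127°) = (-2.4073, 3.1945)
|BD| = 9.9349
circle(B,10.00) ∩ circle(D,9.00): a=5.9237, h=8.0567
  candidates: C₊=(5.7924,8.9186) cross=80.042; C₋=(0.6112,-6.3390) cross=-80.042
  mode - wants cross < 0 → take C=(0.6112,-6.3390) (cross=-80.042)
ex = (C−B)/|BC| = (0.3018,-0.9534); ey = (0.9534,0.3018)
P = B + -2.00·ex + 2.98·ey = (-0.1699,6.0008)

-0.17 6.00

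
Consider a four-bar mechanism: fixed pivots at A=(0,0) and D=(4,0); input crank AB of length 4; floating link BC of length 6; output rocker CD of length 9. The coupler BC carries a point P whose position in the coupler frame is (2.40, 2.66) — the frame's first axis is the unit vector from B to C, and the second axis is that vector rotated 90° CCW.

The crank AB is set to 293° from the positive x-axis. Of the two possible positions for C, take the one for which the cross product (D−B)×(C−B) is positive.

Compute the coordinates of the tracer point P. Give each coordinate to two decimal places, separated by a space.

-1.05 -6.14

A=(0,0), D=(4.00,0)
B = A + 4.00·(cos293°, sin293°) = (1.5629, -3.6820)
|BD| = 4.4155
circle(B,6.00) ∩ circle(D,9.00): a=-2.8879, h=5.2593
  candidates: C₊=(-4.4167,-3.1875) cross=23.222; C₋=(4.3546,-8.9930) cross=-23.222
  mode + wants cross > 0 → take C=(-4.4167,-3.1875) (cross=23.222)
ex = (C−B)/|BC| = (-0.9966,0.0824); ey = (-0.0824,-0.9966)
P = B + 2.40·ex + 2.66·ey = (-1.0482,-6.1351)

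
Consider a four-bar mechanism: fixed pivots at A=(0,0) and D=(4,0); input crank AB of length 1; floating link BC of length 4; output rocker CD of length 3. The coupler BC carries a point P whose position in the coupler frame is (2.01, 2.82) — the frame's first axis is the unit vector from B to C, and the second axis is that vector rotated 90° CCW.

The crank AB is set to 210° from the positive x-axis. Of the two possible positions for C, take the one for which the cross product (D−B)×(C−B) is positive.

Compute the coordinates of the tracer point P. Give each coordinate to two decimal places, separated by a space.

A=(0,0), D=(4.00,0)
B = A + 1.00·(cos210°, sin210°) = (-0.8660, -0.5000)
|BD| = 4.8916
circle(B,4.00) ∩ circle(D,3.00): a=3.1613, h=2.4507
  candidates: C₊=(2.0282,2.2610) cross=11.988; C₋=(2.5292,-2.6147) cross=-11.988
  mode + wants cross > 0 → take C=(2.0282,2.2610) (cross=11.988)
ex = (C−B)/|BC| = (0.7236,0.6903); ey = (-0.6903,0.7236)
P = B + 2.01·ex + 2.82·ey = (-1.3582,2.9279)

-1.36 2.93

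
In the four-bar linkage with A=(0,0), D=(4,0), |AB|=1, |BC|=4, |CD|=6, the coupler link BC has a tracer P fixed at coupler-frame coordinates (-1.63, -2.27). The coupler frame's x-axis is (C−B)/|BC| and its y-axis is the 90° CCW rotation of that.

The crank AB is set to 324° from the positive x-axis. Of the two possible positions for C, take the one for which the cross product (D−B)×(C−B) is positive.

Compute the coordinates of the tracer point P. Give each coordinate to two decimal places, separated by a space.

A=(0,0), D=(4.00,0)
B = A + 1.00·(cos324°, sin324°) = (0.8090, -0.5878)
|BD| = 3.2447
circle(B,4.00) ∩ circle(D,6.00): a=-1.4596, h=3.7242
  candidates: C₊=(-1.3011,2.8103) cross=12.084; C₋=(0.0482,-4.5148) cross=-12.084
  mode + wants cross > 0 → take C=(-1.3011,2.8103) (cross=12.084)
ex = (C−B)/|BC| = (-0.5275,0.8495); ey = (-0.8495,-0.5275)
P = B + -1.63·ex + -2.27·ey = (3.5973,-0.7750)

3.60 -0.78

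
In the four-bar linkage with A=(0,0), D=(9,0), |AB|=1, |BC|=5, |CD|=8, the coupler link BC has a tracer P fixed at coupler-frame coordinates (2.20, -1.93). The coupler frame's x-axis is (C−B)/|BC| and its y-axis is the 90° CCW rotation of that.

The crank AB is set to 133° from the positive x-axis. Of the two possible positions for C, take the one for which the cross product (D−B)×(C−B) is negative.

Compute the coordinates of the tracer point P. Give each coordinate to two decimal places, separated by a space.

A=(0,0), D=(9.00,0)
B = A + 1.00·(cos133°, sin133°) = (-0.6820, 0.7314)
|BD| = 9.7096
circle(B,5.00) ∩ circle(D,8.00): a=2.8465, h=4.1107
  candidates: C₊=(2.4660,4.6159) cross=39.913; C₋=(1.8468,-3.5820) cross=-39.913
  mode - wants cross < 0 → take C=(1.8468,-3.5820) (cross=-39.913)
ex = (C−B)/|BC| = (0.5058,-0.8627); ey = (0.8627,0.5058)
P = B + 2.20·ex + -1.93·ey = (-1.2343,-2.1426)

-1.23 -2.14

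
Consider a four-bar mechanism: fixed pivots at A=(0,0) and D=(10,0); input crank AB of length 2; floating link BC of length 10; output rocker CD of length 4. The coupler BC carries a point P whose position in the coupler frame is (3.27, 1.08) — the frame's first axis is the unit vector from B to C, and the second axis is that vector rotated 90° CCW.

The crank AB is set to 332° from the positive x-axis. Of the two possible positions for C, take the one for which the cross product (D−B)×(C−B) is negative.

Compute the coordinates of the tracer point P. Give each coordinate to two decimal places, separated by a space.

A=(0,0), D=(10.00,0)
B = A + 2.00·(cos332°, sin332°) = (1.7659, -0.9389)
|BD| = 8.2875
circle(B,10.00) ∩ circle(D,4.00): a=9.2116, h=3.8918
  candidates: C₊=(10.4773,3.9714) cross=32.253; C₋=(11.3591,-3.7620) cross=-32.253
  mode - wants cross < 0 → take C=(11.3591,-3.7620) (cross=-32.253)
ex = (C−B)/|BC| = (0.9593,-0.2823); ey = (0.2823,0.9593)
P = B + 3.27·ex + 1.08·ey = (5.2078,-0.8260)

5.21 -0.83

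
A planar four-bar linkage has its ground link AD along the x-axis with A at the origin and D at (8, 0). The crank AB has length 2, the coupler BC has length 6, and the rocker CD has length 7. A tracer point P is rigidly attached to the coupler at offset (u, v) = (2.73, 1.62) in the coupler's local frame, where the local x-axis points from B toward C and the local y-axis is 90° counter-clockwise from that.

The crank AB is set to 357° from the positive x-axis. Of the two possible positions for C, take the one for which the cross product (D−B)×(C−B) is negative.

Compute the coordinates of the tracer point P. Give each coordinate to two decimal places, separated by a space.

4.44 -2.13

A=(0,0), D=(8.00,0)
B = A + 2.00·(cos357°, sin357°) = (1.9973, -0.1047)
|BD| = 6.0037
circle(B,6.00) ∩ circle(D,7.00): a=1.9192, h=5.6848
  candidates: C₊=(3.8170,5.6127) cross=34.130; C₋=(4.0152,-5.7551) cross=-34.130
  mode - wants cross < 0 → take C=(4.0152,-5.7551) (cross=-34.130)
ex = (C−B)/|BC| = (0.3363,-0.9417); ey = (0.9417,0.3363)
P = B + 2.73·ex + 1.62·ey = (4.4411,-2.1308)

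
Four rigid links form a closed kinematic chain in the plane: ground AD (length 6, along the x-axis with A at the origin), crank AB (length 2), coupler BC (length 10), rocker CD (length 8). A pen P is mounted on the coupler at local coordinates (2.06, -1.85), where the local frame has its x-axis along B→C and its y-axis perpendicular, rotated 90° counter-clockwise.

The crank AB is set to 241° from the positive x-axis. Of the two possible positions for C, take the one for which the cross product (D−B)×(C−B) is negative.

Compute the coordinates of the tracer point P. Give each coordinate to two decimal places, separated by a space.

-0.50 -4.48

A=(0,0), D=(6.00,0)
B = A + 2.00·(cos241°, sin241°) = (-0.9696, -1.7492)
|BD| = 7.1858
circle(B,10.00) ∩ circle(D,8.00): a=6.0978, h=7.9257
  candidates: C₊=(3.0154,7.4224) cross=56.952; C₋=(6.8741,-7.9521) cross=-56.952
  mode - wants cross < 0 → take C=(6.8741,-7.9521) (cross=-56.952)
ex = (C−B)/|BC| = (0.7844,-0.6203); ey = (0.6203,0.7844)
P = B + 2.06·ex + -1.85·ey = (-0.5013,-4.4781)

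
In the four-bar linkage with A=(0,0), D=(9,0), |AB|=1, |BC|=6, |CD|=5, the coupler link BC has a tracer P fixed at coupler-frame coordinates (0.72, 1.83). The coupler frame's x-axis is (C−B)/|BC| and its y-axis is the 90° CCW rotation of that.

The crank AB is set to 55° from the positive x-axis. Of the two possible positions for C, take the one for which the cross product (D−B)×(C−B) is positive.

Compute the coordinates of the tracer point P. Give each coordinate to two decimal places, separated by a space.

0.28 2.76

A=(0,0), D=(9.00,0)
B = A + 1.00·(cos55°, sin55°) = (0.5736, 0.8192)
|BD| = 8.4661
circle(B,6.00) ∩ circle(D,5.00): a=4.8827, h=3.4870
  candidates: C₊=(5.7708,3.8173) cross=29.521; C₋=(5.0960,-3.1239) cross=-29.521
  mode + wants cross > 0 → take C=(5.7708,3.8173) (cross=29.521)
ex = (C−B)/|BC| = (0.8662,0.4997); ey = (-0.4997,0.8662)
P = B + 0.72·ex + 1.83·ey = (0.2828,2.7641)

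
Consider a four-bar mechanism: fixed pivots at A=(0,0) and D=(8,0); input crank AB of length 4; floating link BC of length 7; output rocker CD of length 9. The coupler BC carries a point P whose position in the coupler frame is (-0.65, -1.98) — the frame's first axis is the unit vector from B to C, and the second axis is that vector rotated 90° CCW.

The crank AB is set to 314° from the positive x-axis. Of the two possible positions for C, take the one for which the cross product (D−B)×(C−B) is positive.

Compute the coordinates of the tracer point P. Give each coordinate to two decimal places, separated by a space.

4.84 -2.58

A=(0,0), D=(8.00,0)
B = A + 4.00·(cos314°, sin314°) = (2.7786, -2.8774)
|BD| = 5.9617
circle(B,7.00) ∩ circle(D,9.00): a=0.2971, h=6.9937
  candidates: C₊=(-0.3366,3.3912) cross=41.694; C₋=(6.4142,-8.8592) cross=-41.694
  mode + wants cross > 0 → take C=(-0.3366,3.3912) (cross=41.694)
ex = (C−B)/|BC| = (-0.4450,0.8955); ey = (-0.8955,-0.4450)
P = B + -0.65·ex + -1.98·ey = (4.8410,-2.5783)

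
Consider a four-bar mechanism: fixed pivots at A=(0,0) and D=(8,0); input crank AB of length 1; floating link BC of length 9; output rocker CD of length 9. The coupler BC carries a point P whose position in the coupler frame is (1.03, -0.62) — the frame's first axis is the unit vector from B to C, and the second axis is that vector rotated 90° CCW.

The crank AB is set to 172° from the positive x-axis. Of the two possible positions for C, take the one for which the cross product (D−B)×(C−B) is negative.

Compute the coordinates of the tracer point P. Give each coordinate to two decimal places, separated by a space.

-1.03 -1.06

A=(0,0), D=(8.00,0)
B = A + 1.00·(cos172°, sin172°) = (-0.9903, 0.1392)
|BD| = 8.9913
circle(B,9.00) ∩ circle(D,9.00): a=4.4957, h=7.7967
  candidates: C₊=(3.6255,7.8654) cross=70.103; C₋=(3.3842,-7.7262) cross=-70.103
  mode - wants cross < 0 → take C=(3.3842,-7.7262) (cross=-70.103)
ex = (C−B)/|BC| = (0.4861,-0.8739); ey = (0.8739,0.4861)
P = B + 1.03·ex + -0.62·ey = (-1.0315,-1.0623)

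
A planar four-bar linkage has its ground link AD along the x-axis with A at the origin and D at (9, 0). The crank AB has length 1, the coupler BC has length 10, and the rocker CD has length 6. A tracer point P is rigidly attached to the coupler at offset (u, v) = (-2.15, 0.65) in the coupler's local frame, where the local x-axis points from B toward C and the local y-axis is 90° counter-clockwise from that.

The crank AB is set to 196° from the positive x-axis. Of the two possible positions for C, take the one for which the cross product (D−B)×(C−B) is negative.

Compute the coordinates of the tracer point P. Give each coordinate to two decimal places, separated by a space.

A=(0,0), D=(9.00,0)
B = A + 1.00·(cos196°, sin196°) = (-0.9613, -0.2756)
|BD| = 9.9651
circle(B,10.00) ∩ circle(D,6.00): a=8.1938, h=5.7326
  candidates: C₊=(7.0708,5.6814) cross=57.126; C₋=(7.3879,-5.7794) cross=-57.126
  mode - wants cross < 0 → take C=(7.3879,-5.7794) (cross=-57.126)
ex = (C−B)/|BC| = (0.8349,-0.5504); ey = (0.5504,0.8349)
P = B + -2.15·ex + 0.65·ey = (-2.3986,1.4504)

-2.40 1.45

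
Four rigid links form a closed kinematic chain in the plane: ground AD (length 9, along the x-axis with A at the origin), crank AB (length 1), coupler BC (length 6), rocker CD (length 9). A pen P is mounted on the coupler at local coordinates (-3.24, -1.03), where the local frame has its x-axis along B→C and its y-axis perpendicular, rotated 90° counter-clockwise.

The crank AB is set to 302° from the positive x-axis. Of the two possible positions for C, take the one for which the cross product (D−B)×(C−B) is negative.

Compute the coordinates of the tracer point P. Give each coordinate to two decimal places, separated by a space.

-1.61 1.80

A=(0,0), D=(9.00,0)
B = A + 1.00·(cos302°, sin302°) = (0.5299, -0.8480)
|BD| = 8.5124
circle(B,6.00) ∩ circle(D,9.00): a=1.6130, h=5.7791
  candidates: C₊=(1.5592,5.0630) cross=49.194; C₋=(2.7107,-6.4377) cross=-49.194
  mode - wants cross < 0 → take C=(2.7107,-6.4377) (cross=-49.194)
ex = (C−B)/|BC| = (0.3635,-0.9316); ey = (0.9316,0.3635)
P = B + -3.24·ex + -1.03·ey = (-1.6072,1.7960)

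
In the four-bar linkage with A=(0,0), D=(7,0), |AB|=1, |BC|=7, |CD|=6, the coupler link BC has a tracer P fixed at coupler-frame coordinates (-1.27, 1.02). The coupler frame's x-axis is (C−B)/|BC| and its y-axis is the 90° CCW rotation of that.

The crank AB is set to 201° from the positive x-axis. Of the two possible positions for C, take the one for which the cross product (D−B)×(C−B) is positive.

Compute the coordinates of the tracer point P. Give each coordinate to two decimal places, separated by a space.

-2.53 -0.66

A=(0,0), D=(7.00,0)
B = A + 1.00·(cos201°, sin201°) = (-0.9336, -0.3584)
|BD| = 7.9417
circle(B,7.00) ∩ circle(D,6.00): a=4.7893, h=5.1052
  candidates: C₊=(3.6205,4.9577) cross=40.543; C₋=(4.0812,-5.2422) cross=-40.543
  mode + wants cross > 0 → take C=(3.6205,4.9577) (cross=40.543)
ex = (C−B)/|BC| = (0.6506,0.7594); ey = (-0.7594,0.6506)
P = B + -1.27·ex + 1.02·ey = (-2.5344,-0.6593)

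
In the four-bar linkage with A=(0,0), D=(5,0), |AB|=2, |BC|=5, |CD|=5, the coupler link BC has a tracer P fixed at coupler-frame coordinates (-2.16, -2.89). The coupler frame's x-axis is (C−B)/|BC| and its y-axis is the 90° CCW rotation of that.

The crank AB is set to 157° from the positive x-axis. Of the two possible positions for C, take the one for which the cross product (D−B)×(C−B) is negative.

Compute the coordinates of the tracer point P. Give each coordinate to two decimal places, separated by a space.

-5.45 0.77

A=(0,0), D=(5.00,0)
B = A + 2.00·(cos157°, sin157°) = (-1.8410, 0.7815)
|BD| = 6.8855
circle(B,5.00) ∩ circle(D,5.00): a=3.4427, h=3.6259
  candidates: C₊=(1.9910,3.9932) cross=24.966; C₋=(1.1680,-3.2118) cross=-24.966
  mode - wants cross < 0 → take C=(1.1680,-3.2118) (cross=-24.966)
ex = (C−B)/|BC| = (0.6018,-0.7986); ey = (0.7986,0.6018)
P = B + -2.16·ex + -2.89·ey = (-5.4490,0.7674)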